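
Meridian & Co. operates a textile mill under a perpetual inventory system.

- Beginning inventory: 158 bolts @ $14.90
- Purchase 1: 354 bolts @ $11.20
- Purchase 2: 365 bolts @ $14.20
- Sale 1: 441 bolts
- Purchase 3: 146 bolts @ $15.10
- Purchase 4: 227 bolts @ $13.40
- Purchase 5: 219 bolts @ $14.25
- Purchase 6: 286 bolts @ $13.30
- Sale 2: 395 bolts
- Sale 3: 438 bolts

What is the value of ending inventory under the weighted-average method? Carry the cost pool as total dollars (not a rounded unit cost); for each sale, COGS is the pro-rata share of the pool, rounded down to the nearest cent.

Ending inventory = $6,548.48

After Beginning: 158 on hand, pool $2,354.20 (≈ $14.9000 each)
After Purchase 1: 512 on hand, pool $6,319.00 (≈ $12.3418 each)
After Purchase 2: 877 on hand, pool $11,502.00 (≈ $13.1152 each)
Sale 1, sell 441: 441/877 × $11,502.00 → $5,783.78
After Purchase 3: 582 on hand, pool $7,922.82 (≈ $13.6131 each)
After Purchase 4: 809 on hand, pool $10,964.62 (≈ $13.5533 each)
After Purchase 5: 1028 on hand, pool $14,085.37 (≈ $13.7017 each)
After Purchase 6: 1314 on hand, pool $17,889.17 (≈ $13.6143 each)
Sale 2, sell 395: 395/1314 × $17,889.17 → $5,377.64
Sale 3, sell 438: 438/919 × $12,511.53 → $5,963.05
Total COGS = $5,783.78 + $5,377.64 + $5,963.05 = $17,124.47
Ending inventory (cost pool remaining) = $6,548.48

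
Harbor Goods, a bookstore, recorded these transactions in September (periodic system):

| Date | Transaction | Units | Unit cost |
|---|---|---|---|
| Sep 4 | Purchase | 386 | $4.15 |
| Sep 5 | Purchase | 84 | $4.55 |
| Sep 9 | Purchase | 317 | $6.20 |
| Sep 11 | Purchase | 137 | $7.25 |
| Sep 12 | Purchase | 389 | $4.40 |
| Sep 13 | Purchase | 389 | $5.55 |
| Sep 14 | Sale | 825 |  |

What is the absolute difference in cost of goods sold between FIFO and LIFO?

$13.70

FIFO COGS: 386 @ $4.15 + 84 @ $4.55 + 317 @ $6.20 + 38 @ $7.25 = $4,225.00
LIFO COGS: 389 @ $5.55 + 389 @ $4.40 + 47 @ $7.25 = $4,211.30
Difference = |$4,225.00 − $4,211.30| = $13.70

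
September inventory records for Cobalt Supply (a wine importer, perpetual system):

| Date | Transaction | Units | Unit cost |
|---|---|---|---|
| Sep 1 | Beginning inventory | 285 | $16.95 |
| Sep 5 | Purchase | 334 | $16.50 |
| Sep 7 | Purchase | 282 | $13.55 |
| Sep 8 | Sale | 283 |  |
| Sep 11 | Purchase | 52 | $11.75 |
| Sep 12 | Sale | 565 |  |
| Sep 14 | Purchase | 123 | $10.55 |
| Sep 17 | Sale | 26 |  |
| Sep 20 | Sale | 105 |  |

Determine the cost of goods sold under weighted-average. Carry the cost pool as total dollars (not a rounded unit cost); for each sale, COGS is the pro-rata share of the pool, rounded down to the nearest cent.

COGS = $14,830.99

After Sep 1: 285 on hand, pool $4,830.75 (≈ $16.9500 each)
After Sep 5: 619 on hand, pool $10,341.75 (≈ $16.7072 each)
After Sep 7: 901 on hand, pool $14,162.85 (≈ $15.7190 each)
Sep 8, sell 283: 283/901 × $14,162.85 → $4,448.48
After Sep 11: 670 on hand, pool $10,325.37 (≈ $15.4110 each)
Sep 12, sell 565: 565/670 × $10,325.37 → $8,707.21
After Sep 14: 228 on hand, pool $2,915.81 (≈ $12.7886 each)
Sep 17, sell 26: 26/228 × $2,915.81 → $332.50
Sep 20, sell 105: 105/202 × $2,583.31 → $1,342.80
Total COGS = $4,448.48 + $8,707.21 + $332.50 + $1,342.80 = $14,830.99
Ending inventory (cost pool remaining) = $1,240.51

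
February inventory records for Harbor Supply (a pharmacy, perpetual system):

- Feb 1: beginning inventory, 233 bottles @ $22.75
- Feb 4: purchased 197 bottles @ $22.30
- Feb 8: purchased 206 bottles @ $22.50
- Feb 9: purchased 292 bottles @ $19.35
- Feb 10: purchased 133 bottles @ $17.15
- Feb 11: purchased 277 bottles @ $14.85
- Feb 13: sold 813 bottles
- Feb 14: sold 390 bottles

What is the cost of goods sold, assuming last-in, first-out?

COGS = $23,302.20

Feb 13, 813 sold [LIFO — newest first]: 277 @ $14.85 + 133 @ $17.15 + 292 @ $19.35 + 111 @ $22.50 = $14,542.10
Feb 14, 390 sold [LIFO — newest first]: 95 @ $22.50 + 197 @ $22.30 + 98 @ $22.75 = $8,760.10
Total COGS = $14,542.10 + $8,760.10 = $23,302.20
Ending inventory: 135 @ $22.75 = $3,071.25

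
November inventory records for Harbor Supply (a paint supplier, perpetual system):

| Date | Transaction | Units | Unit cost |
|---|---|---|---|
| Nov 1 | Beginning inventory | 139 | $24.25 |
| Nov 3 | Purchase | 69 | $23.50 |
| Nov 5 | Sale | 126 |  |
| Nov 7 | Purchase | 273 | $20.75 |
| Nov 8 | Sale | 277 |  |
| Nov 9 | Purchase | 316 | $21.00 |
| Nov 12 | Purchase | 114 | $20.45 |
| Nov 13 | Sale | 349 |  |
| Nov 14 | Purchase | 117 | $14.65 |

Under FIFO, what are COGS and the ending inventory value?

COGS = $16,348.00; ending inventory = $4,990.35

Nov 5, 126 sold [FIFO — oldest first]: 126 @ $24.25 = $3,055.50
Nov 8, 277 sold [FIFO — oldest first]: 13 @ $24.25 + 69 @ $23.50 + 195 @ $20.75 = $5,983.00
Nov 13, 349 sold [FIFO — oldest first]: 78 @ $20.75 + 271 @ $21.00 = $7,309.50
Total COGS = $3,055.50 + $5,983.00 + $7,309.50 = $16,348.00
Ending inventory: 45 @ $21.00 + 114 @ $20.45 + 117 @ $14.65 = $4,990.35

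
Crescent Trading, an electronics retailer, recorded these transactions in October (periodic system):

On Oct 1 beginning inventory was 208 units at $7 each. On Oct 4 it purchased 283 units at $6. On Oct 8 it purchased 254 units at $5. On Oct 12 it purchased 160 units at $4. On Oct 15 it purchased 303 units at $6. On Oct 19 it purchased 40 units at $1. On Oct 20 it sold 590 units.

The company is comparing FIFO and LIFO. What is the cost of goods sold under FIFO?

COGS = $3,649

FIFO COGS: 208 @ $7 + 283 @ $6 + 99 @ $5 = $3,649
LIFO COGS: 40 @ $1 + 303 @ $6 + 160 @ $4 + 87 @ $5 = $2,933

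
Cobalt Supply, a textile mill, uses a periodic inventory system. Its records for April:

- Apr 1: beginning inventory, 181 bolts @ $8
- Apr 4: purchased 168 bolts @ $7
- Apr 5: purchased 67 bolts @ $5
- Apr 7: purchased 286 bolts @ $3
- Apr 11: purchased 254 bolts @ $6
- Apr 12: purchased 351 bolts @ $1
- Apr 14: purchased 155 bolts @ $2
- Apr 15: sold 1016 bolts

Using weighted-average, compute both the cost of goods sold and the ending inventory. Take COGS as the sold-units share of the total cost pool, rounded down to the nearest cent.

Apr 15, sell 1016: 1016/1462 × $6,002.00 → $4,171.02
Ending inventory (cost pool remaining) = $1,830.98
Check: goods available $6,002.00 = COGS $4,171.02 + ending $1,830.98

COGS = $4,171.02; ending inventory = $1,830.98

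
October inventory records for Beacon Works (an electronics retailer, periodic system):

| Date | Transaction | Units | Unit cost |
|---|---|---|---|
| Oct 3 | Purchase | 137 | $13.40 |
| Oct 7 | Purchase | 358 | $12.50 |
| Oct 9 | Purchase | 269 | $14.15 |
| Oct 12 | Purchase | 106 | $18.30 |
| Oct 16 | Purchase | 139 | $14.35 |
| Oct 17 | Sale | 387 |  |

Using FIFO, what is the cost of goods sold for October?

COGS = $4,960.80

Oct 17, 387 sold [FIFO — oldest first]: 137 @ $13.40 + 250 @ $12.50 = $4,960.80
Ending inventory: 108 @ $12.50 + 269 @ $14.15 + 106 @ $18.30 + 139 @ $14.35 = $9,090.80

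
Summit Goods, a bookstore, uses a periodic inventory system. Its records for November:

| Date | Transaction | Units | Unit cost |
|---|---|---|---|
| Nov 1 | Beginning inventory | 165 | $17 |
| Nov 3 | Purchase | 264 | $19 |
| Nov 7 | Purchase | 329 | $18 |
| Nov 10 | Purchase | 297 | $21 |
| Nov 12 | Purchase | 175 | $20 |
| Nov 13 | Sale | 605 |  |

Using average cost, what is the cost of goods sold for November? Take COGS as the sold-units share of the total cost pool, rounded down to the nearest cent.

COGS = $11,549.10

Nov 13, sell 605: 605/1230 × $23,480.00 → $11,549.10
Ending inventory (cost pool remaining) = $11,930.90
Check: goods available $23,480.00 = COGS $11,549.10 + ending $11,930.90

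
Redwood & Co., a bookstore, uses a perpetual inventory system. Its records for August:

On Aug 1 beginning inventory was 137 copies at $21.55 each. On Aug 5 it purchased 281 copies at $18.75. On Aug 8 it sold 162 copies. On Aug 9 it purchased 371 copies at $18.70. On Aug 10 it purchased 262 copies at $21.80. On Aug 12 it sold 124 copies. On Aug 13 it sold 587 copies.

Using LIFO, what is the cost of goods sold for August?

COGS = $17,149.30

Aug 8, 162 sold [LIFO — newest first]: 162 @ $18.75 = $3,037.50
Aug 12, 124 sold [LIFO — newest first]: 124 @ $21.80 = $2,703.20
Aug 13, 587 sold [LIFO — newest first]: 138 @ $21.80 + 371 @ $18.70 + 78 @ $18.75 = $11,408.60
Total COGS = $3,037.50 + $2,703.20 + $11,408.60 = $17,149.30
Ending inventory: 137 @ $21.55 + 41 @ $18.75 = $3,721.10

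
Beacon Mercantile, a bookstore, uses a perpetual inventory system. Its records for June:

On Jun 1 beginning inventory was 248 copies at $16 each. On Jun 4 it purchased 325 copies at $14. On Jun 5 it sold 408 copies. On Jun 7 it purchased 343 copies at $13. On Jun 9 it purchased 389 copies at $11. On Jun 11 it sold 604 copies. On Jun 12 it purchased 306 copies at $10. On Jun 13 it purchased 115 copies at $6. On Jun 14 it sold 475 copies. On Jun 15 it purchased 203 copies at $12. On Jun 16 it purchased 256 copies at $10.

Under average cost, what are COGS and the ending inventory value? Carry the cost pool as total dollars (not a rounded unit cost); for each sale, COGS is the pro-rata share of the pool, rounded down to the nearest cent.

After Jun 1: 248 on hand, pool $3,968.00 (≈ $16.0000 each)
After Jun 4: 573 on hand, pool $8,518.00 (≈ $14.8656 each)
Jun 5, sell 408: 408/573 × $8,518.00 → $6,065.17
After Jun 7: 508 on hand, pool $6,911.83 (≈ $13.6060 each)
After Jun 9: 897 on hand, pool $11,190.83 (≈ $12.4758 each)
Jun 11, sell 604: 604/897 × $11,190.83 → $7,535.40
After Jun 12: 599 on hand, pool $6,715.43 (≈ $11.2111 each)
After Jun 13: 714 on hand, pool $7,405.43 (≈ $10.3718 each)
Jun 14, sell 475: 475/714 × $7,405.43 → $4,926.58
After Jun 15: 442 on hand, pool $4,914.85 (≈ $11.1196 each)
After Jun 16: 698 on hand, pool $7,474.85 (≈ $10.7090 each)
Total COGS = $6,065.17 + $7,535.40 + $4,926.58 = $18,527.15
Ending inventory (cost pool remaining) = $7,474.85
Check: goods available $26,002.00 = COGS $18,527.15 + ending $7,474.85

COGS = $18,527.15; ending inventory = $7,474.85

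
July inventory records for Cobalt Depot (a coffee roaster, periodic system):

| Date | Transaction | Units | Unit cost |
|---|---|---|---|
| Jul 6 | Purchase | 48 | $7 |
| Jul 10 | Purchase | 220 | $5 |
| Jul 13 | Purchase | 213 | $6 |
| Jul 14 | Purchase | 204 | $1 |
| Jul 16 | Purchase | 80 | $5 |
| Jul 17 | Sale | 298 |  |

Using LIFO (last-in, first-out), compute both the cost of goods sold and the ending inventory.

COGS = $688; ending inventory = $2,630

Jul 17, 298 sold [LIFO — newest first]: 80 @ $5 + 204 @ $1 + 14 @ $6 = $688
Ending inventory: 48 @ $7 + 220 @ $5 + 199 @ $6 = $2,630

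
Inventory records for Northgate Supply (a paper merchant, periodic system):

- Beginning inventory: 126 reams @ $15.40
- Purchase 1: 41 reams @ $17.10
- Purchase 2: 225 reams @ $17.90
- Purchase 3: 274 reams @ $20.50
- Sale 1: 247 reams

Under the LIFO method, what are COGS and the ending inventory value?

COGS = $5,063.50; ending inventory = $7,222.50

Sale 1 (247) [LIFO — newest first]: 247 @ $20.50 = $5,063.50
Ending inventory: 126 @ $15.40 + 41 @ $17.10 + 225 @ $17.90 + 27 @ $20.50 = $7,222.50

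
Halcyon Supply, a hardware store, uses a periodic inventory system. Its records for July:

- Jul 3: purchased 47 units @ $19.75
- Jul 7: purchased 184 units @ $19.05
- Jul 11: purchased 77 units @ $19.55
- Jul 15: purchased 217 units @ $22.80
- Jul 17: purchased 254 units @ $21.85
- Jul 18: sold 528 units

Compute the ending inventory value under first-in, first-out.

Ending inventory = $5,484.35

Jul 18, 528 sold [FIFO — oldest first]: 47 @ $19.75 + 184 @ $19.05 + 77 @ $19.55 + 217 @ $22.80 + 3 @ $21.85 = $10,951.95
Ending inventory: 251 @ $21.85 = $5,484.35
Check: goods available $16,436.30 = COGS $10,951.95 + ending $5,484.35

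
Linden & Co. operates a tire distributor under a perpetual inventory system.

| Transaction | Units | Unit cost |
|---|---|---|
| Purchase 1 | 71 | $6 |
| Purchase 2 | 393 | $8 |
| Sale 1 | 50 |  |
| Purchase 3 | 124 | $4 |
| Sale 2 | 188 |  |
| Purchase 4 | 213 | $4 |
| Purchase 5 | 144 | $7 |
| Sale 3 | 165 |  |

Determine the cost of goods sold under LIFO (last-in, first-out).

Sale 1 (50) [LIFO — newest first]: 50 @ $8 = $400
Sale 2 (188) [LIFO — newest first]: 124 @ $4 + 64 @ $8 = $1,008
Sale 3 (165) [LIFO — newest first]: 144 @ $7 + 21 @ $4 = $1,092
Total COGS = $400 + $1,008 + $1,092 = $2,500
Ending inventory: 71 @ $6 + 279 @ $8 + 192 @ $4 = $3,426
Check: goods available $5,926 = COGS $2,500 + ending $3,426

COGS = $2,500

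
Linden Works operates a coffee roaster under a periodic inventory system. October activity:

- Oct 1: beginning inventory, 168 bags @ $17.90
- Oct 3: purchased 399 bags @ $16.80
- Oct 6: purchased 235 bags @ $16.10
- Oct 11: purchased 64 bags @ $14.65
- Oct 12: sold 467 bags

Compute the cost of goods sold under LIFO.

Oct 12, 467 sold [LIFO — newest first]: 64 @ $14.65 + 235 @ $16.10 + 168 @ $16.80 = $7,543.50
Ending inventory: 168 @ $17.90 + 231 @ $16.80 = $6,888.00

COGS = $7,543.50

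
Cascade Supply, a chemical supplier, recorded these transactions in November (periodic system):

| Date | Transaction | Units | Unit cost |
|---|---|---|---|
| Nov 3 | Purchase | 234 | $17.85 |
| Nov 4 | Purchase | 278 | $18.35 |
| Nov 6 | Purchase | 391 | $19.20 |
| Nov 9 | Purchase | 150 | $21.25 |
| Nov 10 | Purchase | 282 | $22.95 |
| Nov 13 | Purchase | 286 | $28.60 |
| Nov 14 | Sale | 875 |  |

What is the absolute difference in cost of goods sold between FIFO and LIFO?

$4,605.60

FIFO COGS: 234 @ $17.85 + 278 @ $18.35 + 363 @ $19.20 = $16,247.80
LIFO COGS: 286 @ $28.60 + 282 @ $22.95 + 150 @ $21.25 + 157 @ $19.20 = $20,853.40
Difference = |$16,247.80 − $20,853.40| = $4,605.60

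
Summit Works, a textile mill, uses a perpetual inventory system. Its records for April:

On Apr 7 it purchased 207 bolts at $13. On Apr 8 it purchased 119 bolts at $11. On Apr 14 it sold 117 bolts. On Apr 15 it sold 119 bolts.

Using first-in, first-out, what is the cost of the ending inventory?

Ending inventory = $990

Apr 14, 117 sold [FIFO — oldest first]: 117 @ $13 = $1,521
Apr 15, 119 sold [FIFO — oldest first]: 90 @ $13 + 29 @ $11 = $1,489
Total COGS = $1,521 + $1,489 = $3,010
Ending inventory: 90 @ $11 = $990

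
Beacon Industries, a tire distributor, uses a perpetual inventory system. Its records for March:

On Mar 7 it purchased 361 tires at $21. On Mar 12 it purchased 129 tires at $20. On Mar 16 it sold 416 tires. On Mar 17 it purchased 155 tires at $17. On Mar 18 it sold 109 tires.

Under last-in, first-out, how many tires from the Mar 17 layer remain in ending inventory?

Mar 16, 416 sold [LIFO — newest first]: 129 @ $20 + 287 @ $21 = $8,607
Mar 18, 109 sold [LIFO — newest first]: 109 @ $17 = $1,853
Total COGS = $8,607 + $1,853 = $10,460
Ending inventory: 74 @ $21 + 46 @ $17 = $2,336

46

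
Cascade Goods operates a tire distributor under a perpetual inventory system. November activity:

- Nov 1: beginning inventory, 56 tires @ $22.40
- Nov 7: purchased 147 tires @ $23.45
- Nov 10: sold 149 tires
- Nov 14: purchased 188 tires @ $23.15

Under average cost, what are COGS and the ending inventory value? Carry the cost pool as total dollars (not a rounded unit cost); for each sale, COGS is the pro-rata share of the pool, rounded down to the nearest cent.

COGS = $3,450.89; ending inventory = $5,602.86

After Nov 1: 56 on hand, pool $1,254.40 (≈ $22.4000 each)
After Nov 7: 203 on hand, pool $4,701.55 (≈ $23.1603 each)
Nov 10, sell 149: 149/203 × $4,701.55 → $3,450.89
After Nov 14: 242 on hand, pool $5,602.86 (≈ $23.1523 each)
Ending inventory (cost pool remaining) = $5,602.86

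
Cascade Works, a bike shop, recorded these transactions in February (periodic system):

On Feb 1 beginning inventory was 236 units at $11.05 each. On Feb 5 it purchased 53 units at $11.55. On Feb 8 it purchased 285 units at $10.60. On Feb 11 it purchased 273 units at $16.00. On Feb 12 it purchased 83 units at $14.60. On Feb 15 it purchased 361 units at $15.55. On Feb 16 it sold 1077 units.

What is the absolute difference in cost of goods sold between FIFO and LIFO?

$963.00

FIFO COGS: 236 @ $11.05 + 53 @ $11.55 + 285 @ $10.60 + 273 @ $16.00 + 83 @ $14.60 + 147 @ $15.55 = $14,106.60
LIFO COGS: 361 @ $15.55 + 83 @ $14.60 + 273 @ $16.00 + 285 @ $10.60 + 53 @ $11.55 + 22 @ $11.05 = $15,069.60
Difference = |$14,106.60 − $15,069.60| = $963.00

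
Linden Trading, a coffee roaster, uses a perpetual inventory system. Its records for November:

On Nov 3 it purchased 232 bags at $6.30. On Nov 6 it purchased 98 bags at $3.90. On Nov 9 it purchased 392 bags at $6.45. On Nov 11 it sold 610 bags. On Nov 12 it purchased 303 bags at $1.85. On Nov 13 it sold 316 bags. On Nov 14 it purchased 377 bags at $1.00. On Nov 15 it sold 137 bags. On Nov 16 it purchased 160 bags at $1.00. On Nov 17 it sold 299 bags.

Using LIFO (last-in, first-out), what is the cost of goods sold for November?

COGS = $4,745.05

Nov 11, 610 sold [LIFO — newest first]: 392 @ $6.45 + 98 @ $3.90 + 120 @ $6.30 = $3,666.60
Nov 13, 316 sold [LIFO — newest first]: 303 @ $1.85 + 13 @ $6.30 = $642.45
Nov 15, 137 sold [LIFO — newest first]: 137 @ $1.00 = $137.00
Nov 17, 299 sold [LIFO — newest first]: 160 @ $1.00 + 139 @ $1.00 = $299.00
Total COGS = $3,666.60 + $642.45 + $137.00 + $299.00 = $4,745.05
Ending inventory: 99 @ $6.30 + 101 @ $1.00 = $724.70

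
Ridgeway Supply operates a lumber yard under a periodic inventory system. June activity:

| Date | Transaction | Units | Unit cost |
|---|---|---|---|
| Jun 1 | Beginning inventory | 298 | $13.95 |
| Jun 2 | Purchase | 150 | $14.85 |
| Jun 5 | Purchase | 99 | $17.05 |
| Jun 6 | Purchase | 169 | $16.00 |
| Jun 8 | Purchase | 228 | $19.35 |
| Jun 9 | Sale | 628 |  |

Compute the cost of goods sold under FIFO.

Jun 9, 628 sold [FIFO — oldest first]: 298 @ $13.95 + 150 @ $14.85 + 99 @ $17.05 + 81 @ $16.00 = $9,368.55
Ending inventory: 88 @ $16.00 + 228 @ $19.35 = $5,819.80
Check: goods available $15,188.35 = COGS $9,368.55 + ending $5,819.80

COGS = $9,368.55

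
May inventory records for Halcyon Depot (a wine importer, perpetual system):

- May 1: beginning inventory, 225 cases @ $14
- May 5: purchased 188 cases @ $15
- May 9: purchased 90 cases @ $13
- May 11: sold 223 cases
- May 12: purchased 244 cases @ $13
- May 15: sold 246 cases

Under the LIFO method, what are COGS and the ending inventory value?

COGS = $6,367; ending inventory = $3,945

May 11, 223 sold [LIFO — newest first]: 90 @ $13 + 133 @ $15 = $3,165
May 15, 246 sold [LIFO — newest first]: 244 @ $13 + 2 @ $15 = $3,202
Total COGS = $3,165 + $3,202 = $6,367
Ending inventory: 225 @ $14 + 53 @ $15 = $3,945
Check: goods available $10,312 = COGS $6,367 + ending $3,945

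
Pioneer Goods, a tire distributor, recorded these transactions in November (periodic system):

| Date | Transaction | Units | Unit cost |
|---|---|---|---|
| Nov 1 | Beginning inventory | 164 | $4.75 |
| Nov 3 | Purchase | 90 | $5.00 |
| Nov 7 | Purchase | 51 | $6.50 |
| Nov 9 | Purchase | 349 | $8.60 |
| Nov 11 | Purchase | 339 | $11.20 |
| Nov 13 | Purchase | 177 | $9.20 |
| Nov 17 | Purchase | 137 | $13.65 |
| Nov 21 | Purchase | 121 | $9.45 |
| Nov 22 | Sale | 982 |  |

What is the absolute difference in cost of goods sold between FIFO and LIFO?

FIFO COGS: 164 @ $4.75 + 90 @ $5.00 + 51 @ $6.50 + 349 @ $8.60 + 328 @ $11.20 = $8,235.50
LIFO COGS: 121 @ $9.45 + 137 @ $13.65 + 177 @ $9.20 + 339 @ $11.20 + 208 @ $8.60 = $10,227.50
Difference = |$8,235.50 − $10,227.50| = $1,992.00

$1,992.00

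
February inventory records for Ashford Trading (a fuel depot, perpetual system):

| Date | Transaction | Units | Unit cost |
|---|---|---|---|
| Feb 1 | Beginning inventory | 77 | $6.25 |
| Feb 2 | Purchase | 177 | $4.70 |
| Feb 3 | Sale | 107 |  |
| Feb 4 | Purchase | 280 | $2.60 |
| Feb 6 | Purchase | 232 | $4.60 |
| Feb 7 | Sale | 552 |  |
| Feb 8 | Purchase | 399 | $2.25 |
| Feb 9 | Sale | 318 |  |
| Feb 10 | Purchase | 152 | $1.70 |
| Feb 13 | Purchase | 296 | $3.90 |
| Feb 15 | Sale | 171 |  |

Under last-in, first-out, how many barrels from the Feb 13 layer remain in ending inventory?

125

Feb 3, 107 sold [LIFO — newest first]: 107 @ $4.70 = $502.90
Feb 7, 552 sold [LIFO — newest first]: 232 @ $4.60 + 280 @ $2.60 + 40 @ $4.70 = $1,983.20
Feb 9, 318 sold [LIFO — newest first]: 318 @ $2.25 = $715.50
Feb 15, 171 sold [LIFO — newest first]: 171 @ $3.90 = $666.90
Total COGS = $502.90 + $1,983.20 + $715.50 + $666.90 = $3,868.50
Ending inventory: 77 @ $6.25 + 30 @ $4.70 + 81 @ $2.25 + 152 @ $1.70 + 125 @ $3.90 = $1,550.40
Check: goods available $5,418.90 = COGS $3,868.50 + ending $1,550.40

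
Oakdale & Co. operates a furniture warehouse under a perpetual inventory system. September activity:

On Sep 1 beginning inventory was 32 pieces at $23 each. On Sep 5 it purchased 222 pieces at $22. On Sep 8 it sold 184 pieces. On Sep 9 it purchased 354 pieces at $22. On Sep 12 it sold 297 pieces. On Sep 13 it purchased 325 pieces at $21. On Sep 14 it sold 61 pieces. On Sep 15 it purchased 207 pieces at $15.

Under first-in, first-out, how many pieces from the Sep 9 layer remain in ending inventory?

Sep 8, 184 sold [FIFO — oldest first]: 32 @ $23 + 152 @ $22 = $4,080
Sep 12, 297 sold [FIFO — oldest first]: 70 @ $22 + 227 @ $22 = $6,534
Sep 14, 61 sold [FIFO — oldest first]: 61 @ $22 = $1,342
Total COGS = $4,080 + $6,534 + $1,342 = $11,956
Ending inventory: 66 @ $22 + 325 @ $21 + 207 @ $15 = $11,382
Check: goods available $23,338 = COGS $11,956 + ending $11,382

66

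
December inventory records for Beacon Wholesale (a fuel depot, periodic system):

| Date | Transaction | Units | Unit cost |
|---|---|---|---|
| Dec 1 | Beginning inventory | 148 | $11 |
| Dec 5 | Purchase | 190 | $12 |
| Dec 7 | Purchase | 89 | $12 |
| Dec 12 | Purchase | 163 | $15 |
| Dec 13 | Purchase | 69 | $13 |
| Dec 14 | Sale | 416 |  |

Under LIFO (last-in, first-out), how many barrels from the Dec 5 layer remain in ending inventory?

Dec 14, 416 sold [LIFO — newest first]: 69 @ $13 + 163 @ $15 + 89 @ $12 + 95 @ $12 = $5,550
Ending inventory: 148 @ $11 + 95 @ $12 = $2,768

95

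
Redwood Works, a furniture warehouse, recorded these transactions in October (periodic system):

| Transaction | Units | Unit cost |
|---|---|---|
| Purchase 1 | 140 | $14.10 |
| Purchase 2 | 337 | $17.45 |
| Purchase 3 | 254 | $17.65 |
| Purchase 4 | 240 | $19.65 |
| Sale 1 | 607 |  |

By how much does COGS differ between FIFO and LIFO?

$1,021.80

FIFO COGS: 140 @ $14.10 + 337 @ $17.45 + 130 @ $17.65 = $10,149.15
LIFO COGS: 240 @ $19.65 + 254 @ $17.65 + 113 @ $17.45 = $11,170.95
Difference = |$10,149.15 − $11,170.95| = $1,021.80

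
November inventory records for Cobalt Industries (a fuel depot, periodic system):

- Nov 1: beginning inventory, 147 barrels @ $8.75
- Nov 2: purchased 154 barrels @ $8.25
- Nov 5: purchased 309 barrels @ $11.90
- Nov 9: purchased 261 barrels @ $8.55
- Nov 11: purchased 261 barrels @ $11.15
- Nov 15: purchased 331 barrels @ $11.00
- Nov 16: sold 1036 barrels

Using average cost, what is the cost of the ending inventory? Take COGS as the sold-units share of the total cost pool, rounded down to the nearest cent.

Ending inventory = $4,382.83

Nov 16, sell 1036: 1036/1463 × $15,016.55 → $10,633.72
Ending inventory (cost pool remaining) = $4,382.83
Check: goods available $15,016.55 = COGS $10,633.72 + ending $4,382.83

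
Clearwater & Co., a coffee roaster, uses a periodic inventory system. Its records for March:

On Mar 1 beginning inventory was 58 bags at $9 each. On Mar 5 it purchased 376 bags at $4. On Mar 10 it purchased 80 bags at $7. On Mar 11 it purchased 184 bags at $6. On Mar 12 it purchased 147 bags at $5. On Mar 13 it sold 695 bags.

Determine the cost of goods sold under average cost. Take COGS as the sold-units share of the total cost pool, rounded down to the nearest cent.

COGS = $3,639.49

Mar 13, sell 695: 695/845 × $4,425.00 → $3,639.49
Ending inventory (cost pool remaining) = $785.51
Check: goods available $4,425.00 = COGS $3,639.49 + ending $785.51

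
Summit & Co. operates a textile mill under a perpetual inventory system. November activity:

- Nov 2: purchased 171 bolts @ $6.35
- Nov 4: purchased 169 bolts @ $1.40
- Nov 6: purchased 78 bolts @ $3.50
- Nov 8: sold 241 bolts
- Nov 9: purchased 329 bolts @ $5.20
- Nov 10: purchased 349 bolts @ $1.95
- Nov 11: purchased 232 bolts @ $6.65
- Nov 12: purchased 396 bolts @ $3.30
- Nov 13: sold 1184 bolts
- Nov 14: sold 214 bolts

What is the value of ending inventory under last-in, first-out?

Ending inventory = $539.75

Nov 8, 241 sold [LIFO — newest first]: 78 @ $3.50 + 163 @ $1.40 = $501.20
Nov 13, 1184 sold [LIFO — newest first]: 396 @ $3.30 + 232 @ $6.65 + 349 @ $1.95 + 207 @ $5.20 = $4,606.55
Nov 14, 214 sold [LIFO — newest first]: 122 @ $5.20 + 6 @ $1.40 + 86 @ $6.35 = $1,188.90
Total COGS = $501.20 + $4,606.55 + $1,188.90 = $6,296.65
Ending inventory: 85 @ $6.35 = $539.75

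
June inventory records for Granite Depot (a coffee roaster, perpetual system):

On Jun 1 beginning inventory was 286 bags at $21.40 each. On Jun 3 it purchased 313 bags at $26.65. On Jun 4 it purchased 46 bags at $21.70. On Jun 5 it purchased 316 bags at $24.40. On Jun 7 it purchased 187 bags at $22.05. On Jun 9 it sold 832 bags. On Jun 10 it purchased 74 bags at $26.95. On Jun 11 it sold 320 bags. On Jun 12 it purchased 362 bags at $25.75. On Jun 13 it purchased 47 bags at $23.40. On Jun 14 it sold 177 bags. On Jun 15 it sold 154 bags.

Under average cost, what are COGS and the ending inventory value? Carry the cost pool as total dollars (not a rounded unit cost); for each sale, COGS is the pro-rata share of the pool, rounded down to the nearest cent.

After Jun 1: 286 on hand, pool $6,120.40 (≈ $21.4000 each)
After Jun 3: 599 on hand, pool $14,461.85 (≈ $24.1433 each)
After Jun 4: 645 on hand, pool $15,460.05 (≈ $23.9691 each)
After Jun 5: 961 on hand, pool $23,170.45 (≈ $24.1108 each)
After Jun 7: 1148 on hand, pool $27,293.80 (≈ $23.7751 each)
Jun 9, sell 832: 832/1148 × $27,293.80 → $19,780.87
After Jun 10: 390 on hand, pool $9,507.23 (≈ $24.3775 each)
Jun 11, sell 320: 320/390 × $9,507.23 → $7,800.80
After Jun 12: 432 on hand, pool $11,027.93 (≈ $25.5276 each)
After Jun 13: 479 on hand, pool $12,127.73 (≈ $25.3189 each)
Jun 14, sell 177: 177/479 × $12,127.73 → $4,481.43
Jun 15, sell 154: 154/302 × $7,646.30 → $3,899.10
Total COGS = $19,780.87 + $7,800.80 + $4,481.43 + $3,899.10 = $35,962.20
Ending inventory (cost pool remaining) = $3,747.20

COGS = $35,962.20; ending inventory = $3,747.20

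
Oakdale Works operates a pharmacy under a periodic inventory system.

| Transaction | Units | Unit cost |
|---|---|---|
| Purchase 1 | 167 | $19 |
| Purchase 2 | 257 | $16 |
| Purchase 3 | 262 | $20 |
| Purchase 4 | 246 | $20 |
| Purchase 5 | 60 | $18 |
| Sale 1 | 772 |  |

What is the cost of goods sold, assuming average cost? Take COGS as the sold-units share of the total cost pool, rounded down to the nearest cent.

Sale 1, sell 772: 772/992 × $18,525.00 → $14,416.63
Ending inventory (cost pool remaining) = $4,108.37

COGS = $14,416.63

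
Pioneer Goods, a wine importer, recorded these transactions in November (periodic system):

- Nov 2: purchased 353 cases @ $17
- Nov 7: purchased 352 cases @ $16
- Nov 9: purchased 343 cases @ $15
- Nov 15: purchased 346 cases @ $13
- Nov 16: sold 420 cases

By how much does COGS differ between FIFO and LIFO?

$1,465

FIFO COGS: 353 @ $17 + 67 @ $16 = $7,073
LIFO COGS: 346 @ $13 + 74 @ $15 = $5,608
Difference = |$7,073 − $5,608| = $1,465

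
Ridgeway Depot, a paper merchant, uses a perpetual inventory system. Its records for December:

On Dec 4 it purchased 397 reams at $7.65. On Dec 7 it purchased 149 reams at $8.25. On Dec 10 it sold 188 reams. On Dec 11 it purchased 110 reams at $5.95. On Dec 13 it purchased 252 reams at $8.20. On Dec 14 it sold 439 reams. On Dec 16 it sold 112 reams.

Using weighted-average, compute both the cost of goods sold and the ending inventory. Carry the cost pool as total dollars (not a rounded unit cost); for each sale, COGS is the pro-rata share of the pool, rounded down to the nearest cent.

COGS = $5,691.95; ending inventory = $1,295.25

After Dec 4: 397 on hand, pool $3,037.05 (≈ $7.6500 each)
After Dec 7: 546 on hand, pool $4,266.30 (≈ $7.8137 each)
Dec 10, sell 188: 188/546 × $4,266.30 → $1,468.98
After Dec 11: 468 on hand, pool $3,451.82 (≈ $7.3757 each)
After Dec 13: 720 on hand, pool $5,518.22 (≈ $7.6642 each)
Dec 14, sell 439: 439/720 × $5,518.22 → $3,364.58
Dec 16, sell 112: 112/281 × $2,153.64 → $858.39
Total COGS = $1,468.98 + $3,364.58 + $858.39 = $5,691.95
Ending inventory (cost pool remaining) = $1,295.25
Check: goods available $6,987.20 = COGS $5,691.95 + ending $1,295.25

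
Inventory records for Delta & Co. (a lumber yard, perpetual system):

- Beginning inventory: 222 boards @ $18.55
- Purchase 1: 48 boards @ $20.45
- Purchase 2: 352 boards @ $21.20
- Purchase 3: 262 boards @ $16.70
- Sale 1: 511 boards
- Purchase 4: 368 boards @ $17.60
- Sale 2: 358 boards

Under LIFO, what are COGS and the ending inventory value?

COGS = $15,955.00; ending inventory = $7,459.30

Sale 1 (511) [LIFO — newest first]: 262 @ $16.70 + 249 @ $21.20 = $9,654.20
Sale 2 (358) [LIFO — newest first]: 358 @ $17.60 = $6,300.80
Total COGS = $9,654.20 + $6,300.80 = $15,955.00
Ending inventory: 222 @ $18.55 + 48 @ $20.45 + 103 @ $21.20 + 10 @ $17.60 = $7,459.30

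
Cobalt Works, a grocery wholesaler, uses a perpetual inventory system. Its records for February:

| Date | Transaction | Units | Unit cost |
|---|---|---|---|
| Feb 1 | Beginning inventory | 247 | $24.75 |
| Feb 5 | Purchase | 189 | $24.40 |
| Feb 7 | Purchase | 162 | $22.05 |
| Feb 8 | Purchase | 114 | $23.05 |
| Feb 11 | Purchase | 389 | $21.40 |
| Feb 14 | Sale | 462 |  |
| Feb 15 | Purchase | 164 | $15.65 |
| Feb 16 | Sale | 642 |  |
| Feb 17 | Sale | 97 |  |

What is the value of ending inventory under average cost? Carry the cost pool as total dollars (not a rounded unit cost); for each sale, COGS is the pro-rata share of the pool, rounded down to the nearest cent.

Ending inventory = $1,372.52

After Feb 1: 247 on hand, pool $6,113.25 (≈ $24.7500 each)
After Feb 5: 436 on hand, pool $10,724.85 (≈ $24.5983 each)
After Feb 7: 598 on hand, pool $14,296.95 (≈ $23.9079 each)
After Feb 8: 712 on hand, pool $16,924.65 (≈ $23.7706 each)
After Feb 11: 1101 on hand, pool $25,249.25 (≈ $22.9330 each)
Feb 14, sell 462: 462/1101 × $25,249.25 → $10,595.05
After Feb 15: 803 on hand, pool $17,220.80 (≈ $21.4456 each)
Feb 16, sell 642: 642/803 × $17,220.80 → $13,768.06
Feb 17, sell 97: 97/161 × $3,452.74 → $2,080.22
Total COGS = $10,595.05 + $13,768.06 + $2,080.22 = $26,443.33
Ending inventory (cost pool remaining) = $1,372.52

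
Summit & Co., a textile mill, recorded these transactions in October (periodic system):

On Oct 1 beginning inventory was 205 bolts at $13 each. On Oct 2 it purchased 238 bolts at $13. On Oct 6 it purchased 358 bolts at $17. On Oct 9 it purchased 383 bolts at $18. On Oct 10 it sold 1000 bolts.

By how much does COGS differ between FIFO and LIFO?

FIFO COGS: 205 @ $13 + 238 @ $13 + 358 @ $17 + 199 @ $18 = $15,427
LIFO COGS: 383 @ $18 + 358 @ $17 + 238 @ $13 + 21 @ $13 = $16,347
Difference = |$15,427 − $16,347| = $920

$920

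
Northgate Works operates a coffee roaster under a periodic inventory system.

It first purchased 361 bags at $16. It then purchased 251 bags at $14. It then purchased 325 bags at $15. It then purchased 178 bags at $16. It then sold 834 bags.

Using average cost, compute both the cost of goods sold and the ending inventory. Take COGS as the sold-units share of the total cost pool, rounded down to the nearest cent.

COGS = $12,725.41; ending inventory = $4,287.59

Sale 1, sell 834: 834/1115 × $17,013.00 → $12,725.41
Ending inventory (cost pool remaining) = $4,287.59
Check: goods available $17,013.00 = COGS $12,725.41 + ending $4,287.59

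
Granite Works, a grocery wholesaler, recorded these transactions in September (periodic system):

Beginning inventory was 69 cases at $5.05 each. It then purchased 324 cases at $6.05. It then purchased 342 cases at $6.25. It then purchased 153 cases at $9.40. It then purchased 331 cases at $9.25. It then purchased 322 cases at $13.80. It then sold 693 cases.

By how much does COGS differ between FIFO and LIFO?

FIFO COGS: 69 @ $5.05 + 324 @ $6.05 + 300 @ $6.25 = $4,183.65
LIFO COGS: 322 @ $13.80 + 331 @ $9.25 + 40 @ $9.40 = $7,881.35
Difference = |$4,183.65 − $7,881.35| = $3,697.70

$3,697.70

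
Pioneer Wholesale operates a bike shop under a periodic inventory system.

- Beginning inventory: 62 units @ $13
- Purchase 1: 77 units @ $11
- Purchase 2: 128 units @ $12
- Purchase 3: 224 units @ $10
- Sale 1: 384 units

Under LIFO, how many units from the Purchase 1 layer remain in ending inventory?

45

Sale 1 (384) [LIFO — newest first]: 224 @ $10 + 128 @ $12 + 32 @ $11 = $4,128
Ending inventory: 62 @ $13 + 45 @ $11 = $1,301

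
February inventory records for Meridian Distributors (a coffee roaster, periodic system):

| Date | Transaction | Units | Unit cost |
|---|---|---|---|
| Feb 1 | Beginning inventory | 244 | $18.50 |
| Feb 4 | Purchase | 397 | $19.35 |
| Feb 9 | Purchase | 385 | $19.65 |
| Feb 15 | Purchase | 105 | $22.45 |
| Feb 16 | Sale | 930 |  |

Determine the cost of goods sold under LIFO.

Feb 16, 930 sold [LIFO — newest first]: 105 @ $22.45 + 385 @ $19.65 + 397 @ $19.35 + 43 @ $18.50 = $18,399.95
Ending inventory: 201 @ $18.50 = $3,718.50

COGS = $18,399.95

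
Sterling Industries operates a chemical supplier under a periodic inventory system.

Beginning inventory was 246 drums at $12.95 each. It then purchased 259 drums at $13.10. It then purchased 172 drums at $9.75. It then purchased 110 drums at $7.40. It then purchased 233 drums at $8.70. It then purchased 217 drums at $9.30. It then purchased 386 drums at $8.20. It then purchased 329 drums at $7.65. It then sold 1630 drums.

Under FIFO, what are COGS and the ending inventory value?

COGS = $16,333.55; ending inventory = $2,463.30

Sale 1 (1630) [FIFO — oldest first]: 246 @ $12.95 + 259 @ $13.10 + 172 @ $9.75 + 110 @ $7.40 + 233 @ $8.70 + 217 @ $9.30 + 386 @ $8.20 + 7 @ $7.65 = $16,333.55
Ending inventory: 322 @ $7.65 = $2,463.30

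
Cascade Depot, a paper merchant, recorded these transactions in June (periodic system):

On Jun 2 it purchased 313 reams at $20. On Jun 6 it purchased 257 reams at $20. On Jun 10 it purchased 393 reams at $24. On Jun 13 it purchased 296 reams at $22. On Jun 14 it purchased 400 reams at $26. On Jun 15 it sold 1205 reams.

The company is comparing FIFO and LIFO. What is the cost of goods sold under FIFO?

COGS = $26,156

FIFO COGS: 313 @ $20 + 257 @ $20 + 393 @ $24 + 242 @ $22 = $26,156
LIFO COGS: 400 @ $26 + 296 @ $22 + 393 @ $24 + 116 @ $20 = $28,664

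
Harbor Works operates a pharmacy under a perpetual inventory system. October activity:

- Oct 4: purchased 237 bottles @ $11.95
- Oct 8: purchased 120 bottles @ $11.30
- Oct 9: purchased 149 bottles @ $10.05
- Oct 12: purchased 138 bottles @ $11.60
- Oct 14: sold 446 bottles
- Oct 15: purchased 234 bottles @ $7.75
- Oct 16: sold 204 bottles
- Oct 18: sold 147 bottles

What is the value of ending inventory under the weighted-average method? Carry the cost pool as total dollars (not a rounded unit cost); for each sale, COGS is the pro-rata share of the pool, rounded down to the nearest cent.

After Oct 4: 237 on hand, pool $2,832.15 (≈ $11.9500 each)
After Oct 8: 357 on hand, pool $4,188.15 (≈ $11.7315 each)
After Oct 9: 506 on hand, pool $5,685.60 (≈ $11.2364 each)
After Oct 12: 644 on hand, pool $7,286.40 (≈ $11.3143 each)
Oct 14, sell 446: 446/644 × $7,286.40 → $5,046.17
After Oct 15: 432 on hand, pool $4,053.73 (≈ $9.3836 each)
Oct 16, sell 204: 204/432 × $4,053.73 → $1,914.26
Oct 18, sell 147: 147/228 × $2,139.47 → $1,379.39
Total COGS = $5,046.17 + $1,914.26 + $1,379.39 = $8,339.82
Ending inventory (cost pool remaining) = $760.08

Ending inventory = $760.08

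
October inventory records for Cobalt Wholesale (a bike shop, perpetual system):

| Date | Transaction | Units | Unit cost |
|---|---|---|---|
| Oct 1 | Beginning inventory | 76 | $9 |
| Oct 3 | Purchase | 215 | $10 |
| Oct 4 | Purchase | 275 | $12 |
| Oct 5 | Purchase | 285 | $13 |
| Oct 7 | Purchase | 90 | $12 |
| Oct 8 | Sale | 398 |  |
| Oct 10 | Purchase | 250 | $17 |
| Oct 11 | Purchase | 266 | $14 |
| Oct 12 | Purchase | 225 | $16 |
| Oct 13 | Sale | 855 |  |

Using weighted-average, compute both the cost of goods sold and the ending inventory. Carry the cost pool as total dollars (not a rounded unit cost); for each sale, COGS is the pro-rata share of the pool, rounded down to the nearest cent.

COGS = $16,520.82; ending inventory = $5,972.18

After Oct 1: 76 on hand, pool $684.00 (≈ $9.0000 each)
After Oct 3: 291 on hand, pool $2,834.00 (≈ $9.7388 each)
After Oct 4: 566 on hand, pool $6,134.00 (≈ $10.8375 each)
After Oct 5: 851 on hand, pool $9,839.00 (≈ $11.5617 each)
After Oct 7: 941 on hand, pool $10,919.00 (≈ $11.6036 each)
Oct 8, sell 398: 398/941 × $10,919.00 → $4,618.23
After Oct 10: 793 on hand, pool $10,550.77 (≈ $13.3049 each)
After Oct 11: 1059 on hand, pool $14,274.77 (≈ $13.4795 each)
After Oct 12: 1284 on hand, pool $17,874.77 (≈ $13.9212 each)
Oct 13, sell 855: 855/1284 × $17,874.77 → $11,902.59
Total COGS = $4,618.23 + $11,902.59 = $16,520.82
Ending inventory (cost pool remaining) = $5,972.18
Check: goods available $22,493.00 = COGS $16,520.82 + ending $5,972.18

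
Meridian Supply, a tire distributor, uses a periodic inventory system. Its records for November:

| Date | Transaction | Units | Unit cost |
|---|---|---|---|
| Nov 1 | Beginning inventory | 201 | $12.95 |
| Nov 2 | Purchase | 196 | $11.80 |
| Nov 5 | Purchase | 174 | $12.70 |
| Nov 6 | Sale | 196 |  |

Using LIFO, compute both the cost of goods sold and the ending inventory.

Nov 6, 196 sold [LIFO — newest first]: 174 @ $12.70 + 22 @ $11.80 = $2,469.40
Ending inventory: 201 @ $12.95 + 174 @ $11.80 = $4,656.15

COGS = $2,469.40; ending inventory = $4,656.15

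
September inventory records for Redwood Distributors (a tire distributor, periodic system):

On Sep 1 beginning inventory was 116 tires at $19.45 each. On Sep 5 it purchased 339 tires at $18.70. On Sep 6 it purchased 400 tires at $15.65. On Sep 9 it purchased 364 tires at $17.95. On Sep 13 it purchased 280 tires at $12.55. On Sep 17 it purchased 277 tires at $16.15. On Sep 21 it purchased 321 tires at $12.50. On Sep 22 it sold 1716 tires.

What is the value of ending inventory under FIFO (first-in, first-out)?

Sep 22, 1716 sold [FIFO — oldest first]: 116 @ $19.45 + 339 @ $18.70 + 400 @ $15.65 + 364 @ $17.95 + 280 @ $12.55 + 217 @ $16.15 = $28,407.85
Ending inventory: 60 @ $16.15 + 321 @ $12.50 = $4,981.50

Ending inventory = $4,981.50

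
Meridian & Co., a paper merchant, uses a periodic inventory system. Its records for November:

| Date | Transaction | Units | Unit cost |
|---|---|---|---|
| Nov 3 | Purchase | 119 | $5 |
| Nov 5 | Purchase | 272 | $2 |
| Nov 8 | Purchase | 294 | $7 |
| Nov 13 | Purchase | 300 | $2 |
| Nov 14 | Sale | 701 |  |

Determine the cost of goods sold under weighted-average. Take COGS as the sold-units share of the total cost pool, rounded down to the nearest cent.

Nov 14, sell 701: 701/985 × $3,797.00 → $2,702.23
Ending inventory (cost pool remaining) = $1,094.77

COGS = $2,702.23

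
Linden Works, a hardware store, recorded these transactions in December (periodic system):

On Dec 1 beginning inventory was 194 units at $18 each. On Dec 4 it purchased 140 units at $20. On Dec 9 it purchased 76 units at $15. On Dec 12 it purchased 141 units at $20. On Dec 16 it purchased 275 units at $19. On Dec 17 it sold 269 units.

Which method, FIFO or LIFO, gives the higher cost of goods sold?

FIFO COGS: 194 @ $18 + 75 @ $20 = $4,992
LIFO COGS: 269 @ $19 = $5,111

LIFO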